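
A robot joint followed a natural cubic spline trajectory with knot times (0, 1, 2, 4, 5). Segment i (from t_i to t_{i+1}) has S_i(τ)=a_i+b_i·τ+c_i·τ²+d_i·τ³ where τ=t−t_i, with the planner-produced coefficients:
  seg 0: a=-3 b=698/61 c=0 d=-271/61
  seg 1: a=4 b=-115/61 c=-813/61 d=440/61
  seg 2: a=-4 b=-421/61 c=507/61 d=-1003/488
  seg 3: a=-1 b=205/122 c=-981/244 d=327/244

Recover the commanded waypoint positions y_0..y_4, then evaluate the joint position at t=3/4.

y_0=-3 y_1=4 y_2=-4 y_3=-1 y_4=-2
S(3/4) = 14475/3904

y_0 = S_0(0) = a_0 = -3
y_1 = S_1(0) = a_1 = 4
y_2 = S_2(0) = a_2 = -4
y_3 = S_3(0) = a_3 = -1
y_4 = S_3(1) = -2
t_q=3/4 is in segment 0 (τ=3/4); S_0(τ)=14475/3904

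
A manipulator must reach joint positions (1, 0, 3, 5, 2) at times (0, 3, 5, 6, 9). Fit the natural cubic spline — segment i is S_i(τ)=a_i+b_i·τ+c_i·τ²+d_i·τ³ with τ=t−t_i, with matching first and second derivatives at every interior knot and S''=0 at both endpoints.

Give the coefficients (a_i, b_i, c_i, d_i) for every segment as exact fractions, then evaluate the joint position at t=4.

  seg 0: a=1 b=-725/876 c=0 d=433/7884
  seg 1: a=0 b=287/438 c=433/876 d=-21/584
  seg 2: a=3 b=482/219 c=61/219 d=-35/73
  seg 3: a=5 b=289/219 c=-254/219 d=254/1971
S(4) = 1951/1752

Δ: Δ0=-1/3, Δ1=3/2, Δ2=2, Δ3=-1
row 1: diag=10, rhs=11; c'=1/5, d'=11/10
row 2: denom=6−2·1/5=28/5; d'=(3−2·11/10)/(28/5)=1/7
row 3: denom=8−1·5/28=219/28; d'=(-18−1·1/7)/(219/28)=-508/219
back: M3=-508/219
back: M2=1/7−5/28·-508/219=122/219
back: M1=11/10−1/5·122/219=433/438
M: M0=0, M1=433/438, M2=122/219, M3=-508/219, M4=0
seg 0: a=1, c=M0/2=0, d=(M1−M0)/(6·3)=433/7884, b=Δ0−h0·(2M0+M1)/6=-725/876
seg 1: a=0, c=M1/2=433/876, d=(M2−M1)/(6·2)=-21/584, b=Δ1−h1·(2M1+M2)/6=287/438
seg 2: a=3, c=M2/2=61/219, d=(M3−M2)/(6·1)=-35/73, b=Δ2−h2·(2M2+M3)/6=482/219
seg 3: a=5, c=M3/2=-254/219, d=(M4−M3)/(6·3)=254/1971, b=Δ3−h3·(2M3+M4)/6=289/219
t_q=4 → seg 1, τ=1; S=0+287/438·τ+433/876·τ²+-21/584·τ³=1951/1752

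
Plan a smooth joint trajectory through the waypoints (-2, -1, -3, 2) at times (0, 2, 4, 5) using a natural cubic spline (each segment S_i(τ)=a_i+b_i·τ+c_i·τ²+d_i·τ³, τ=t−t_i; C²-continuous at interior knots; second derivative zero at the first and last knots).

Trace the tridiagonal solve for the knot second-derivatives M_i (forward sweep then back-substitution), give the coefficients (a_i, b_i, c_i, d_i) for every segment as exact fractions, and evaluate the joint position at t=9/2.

  seg 0: a=-2 b=16/11 c=0 d=-21/88
  seg 1: a=-1 b=-31/22 c=-63/44 d=9/11
  seg 2: a=-3 b=59/22 c=153/44 d=-51/44
S(9/2) = -329/352

Δ: Δ0=1/2, Δ1=-1, Δ2=5
row 1: diag=8, rhs=-9; c'=1/4, d'=-9/8
row 2: denom=6−2·1/4=11/2; d'=(36−2·-9/8)/(11/2)=153/22
back: M2=153/22
back: M1=-9/8−1/4·153/22=-63/22
M: M0=0, M1=-63/22, M2=153/22, M3=0
seg 0: a=-2, c=M0/2=0, d=(M1−M0)/(6·2)=-21/88, b=Δ0−h0·(2M0+M1)/6=16/11
seg 1: a=-1, c=M1/2=-63/44, d=(M2−M1)/(6·2)=9/11, b=Δ1−h1·(2M1+M2)/6=-31/22
seg 2: a=-3, c=M2/2=153/44, d=(M3−M2)/(6·1)=-51/44, b=Δ2−h2·(2M2+M3)/6=59/22
t_q=9/2 → seg 2, τ=1/2; S=-3+59/22·τ+153/44·τ²+-51/44·τ³=-329/352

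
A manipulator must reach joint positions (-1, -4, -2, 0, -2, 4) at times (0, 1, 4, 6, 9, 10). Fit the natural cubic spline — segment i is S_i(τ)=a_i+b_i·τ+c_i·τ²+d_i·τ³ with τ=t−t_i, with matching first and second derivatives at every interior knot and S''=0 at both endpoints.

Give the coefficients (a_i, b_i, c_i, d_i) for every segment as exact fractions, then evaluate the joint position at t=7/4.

  seg 0: a=-1 b=-3314/957 c=0 d=443/957
  seg 1: a=-4 b=-1985/957 c=443/319 d=-124/783
  seg 2: a=-2 b=1897/957 c=-35/957 d=-5/22
  seg 3: a=0 b=-853/957 c=-1340/957 d=385/783
  seg 4: a=-2 b=3812/957 c=965/319 d=-965/957
S(7/4) = -12355/2552

Δ: Δ0=-3, Δ1=2/3, Δ2=1, Δ3=-2/3, Δ4=6
row 1: diag=8, rhs=22; c'=3/8, d'=11/4
row 2: denom=10−3·3/8=71/8; d'=(2−3·11/4)/(71/8)=-50/71
row 3: denom=10−2·16/71=678/71; d'=(-10−2·-50/71)/(678/71)=-305/339
row 4: denom=8−3·71/226=1595/226; d'=(40−3·-305/339)/(1595/226)=1930/319
back: M4=1930/319
back: M3=-305/339−71/226·1930/319=-2680/957
back: M2=-50/71−16/71·-2680/957=-70/957
back: M1=11/4−3/8·-70/957=886/319
M: M0=0, M1=886/319, M2=-70/957, M3=-2680/957, M4=1930/319, M5=0
seg 0: a=-1, c=M0/2=0, d=(M1−M0)/(6·1)=443/957, b=Δ0−h0·(2M0+M1)/6=-3314/957
seg 1: a=-4, c=M1/2=443/319, d=(M2−M1)/(6·3)=-124/783, b=Δ1−h1·(2M1+M2)/6=-1985/957
seg 2: a=-2, c=M2/2=-35/957, d=(M3−M2)/(6·2)=-5/22, b=Δ2−h2·(2M2+M3)/6=1897/957
seg 3: a=0, c=M3/2=-1340/957, d=(M4−M3)/(6·3)=385/783, b=Δ3−h3·(2M3+M4)/6=-853/957
seg 4: a=-2, c=M4/2=965/319, d=(M5−M4)/(6·1)=-965/957, b=Δ4−h4·(2M4+M5)/6=3812/957
t_q=7/4 → seg 1, τ=3/4; S=-4+-1985/957·τ+443/319·τ²+-124/783·τ³=-12355/2552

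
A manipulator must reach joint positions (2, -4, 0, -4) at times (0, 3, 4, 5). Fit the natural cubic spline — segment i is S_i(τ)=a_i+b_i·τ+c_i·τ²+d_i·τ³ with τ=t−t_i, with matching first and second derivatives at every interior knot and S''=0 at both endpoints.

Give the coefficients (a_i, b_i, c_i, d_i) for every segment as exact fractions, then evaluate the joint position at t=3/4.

Δ: Δ0=-2, Δ1=4, Δ2=-4
row 1: diag=8, rhs=36; c'=1/8, d'=9/2
row 2: denom=4−1·1/8=31/8; d'=(-48−1·9/2)/(31/8)=-420/31
back: M2=-420/31
back: M1=9/2−1/8·-420/31=192/31
M: M0=0, M1=192/31, M2=-420/31, M3=0
seg 0: a=2, c=M0/2=0, d=(M1−M0)/(6·3)=32/93, b=Δ0−h0·(2M0+M1)/6=-158/31
seg 1: a=-4, c=M1/2=96/31, d=(M2−M1)/(6·1)=-102/31, b=Δ1−h1·(2M1+M2)/6=130/31
seg 2: a=0, c=M2/2=-210/31, d=(M3−M2)/(6·1)=70/31, b=Δ2−h2·(2M2+M3)/6=16/31
t_q=3/4 → seg 0, τ=3/4; S=2+-158/31·τ+0·τ²+32/93·τ³=-52/31

  seg 0: a=2 b=-158/31 c=0 d=32/93
  seg 1: a=-4 b=130/31 c=96/31 d=-102/31
  seg 2: a=0 b=16/31 c=-210/31 d=70/31
S(3/4) = -52/31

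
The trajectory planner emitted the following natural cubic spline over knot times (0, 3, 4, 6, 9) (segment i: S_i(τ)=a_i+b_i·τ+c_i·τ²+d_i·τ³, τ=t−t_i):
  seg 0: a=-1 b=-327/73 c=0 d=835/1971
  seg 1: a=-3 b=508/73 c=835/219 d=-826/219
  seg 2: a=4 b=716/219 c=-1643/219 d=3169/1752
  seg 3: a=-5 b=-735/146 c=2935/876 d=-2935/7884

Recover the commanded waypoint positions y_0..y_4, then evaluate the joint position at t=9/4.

y_0 = S_0(0) = a_0 = -1
y_1 = S_1(0) = a_1 = -3
y_2 = S_2(0) = a_2 = 4
y_3 = S_3(0) = a_3 = -5
y_4 = S_3(3) = 0
t_q=9/4 is in segment 0 (τ=9/4); S_0(τ)=-29215/4672

y_0=-1 y_1=-3 y_2=4 y_3=-5 y_4=0
S(9/4) = -29215/4672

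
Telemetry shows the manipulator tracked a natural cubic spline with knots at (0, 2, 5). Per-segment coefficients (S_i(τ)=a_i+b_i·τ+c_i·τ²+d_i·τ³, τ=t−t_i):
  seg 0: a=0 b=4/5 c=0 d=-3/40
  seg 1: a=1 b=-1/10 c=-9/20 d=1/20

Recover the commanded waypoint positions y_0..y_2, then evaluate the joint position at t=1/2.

y_0=0 y_1=1 y_2=-2
S(1/2) = 25/64

y_0 = S_0(0) = a_0 = 0
y_1 = S_1(0) = a_1 = 1
y_2 = S_1(3) = -2
t_q=1/2 is in segment 0 (τ=1/2); S_0(τ)=25/64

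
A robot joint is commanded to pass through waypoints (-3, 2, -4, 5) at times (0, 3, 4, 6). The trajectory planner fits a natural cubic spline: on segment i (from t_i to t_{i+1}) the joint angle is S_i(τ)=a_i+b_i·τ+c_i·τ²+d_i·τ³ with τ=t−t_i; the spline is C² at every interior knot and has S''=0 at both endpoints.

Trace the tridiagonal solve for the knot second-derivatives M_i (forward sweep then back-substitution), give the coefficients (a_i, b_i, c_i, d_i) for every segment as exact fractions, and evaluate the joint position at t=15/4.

Δ: Δ0=5/3, Δ1=-6, Δ2=9/2
row 1: diag=8, rhs=-46; c'=1/8, d'=-23/4
row 2: denom=6−1·1/8=47/8; d'=(63−1·-23/4)/(47/8)=550/47
back: M2=550/47
back: M1=-23/4−1/8·550/47=-339/47
M: M0=0, M1=-339/47, M2=550/47, M3=0
seg 0: a=-3, c=M0/2=0, d=(M1−M0)/(6·3)=-113/282, b=Δ0−h0·(2M0+M1)/6=1487/282
seg 1: a=2, c=M1/2=-339/94, d=(M2−M1)/(6·1)=889/282, b=Δ1−h1·(2M1+M2)/6=-782/141
seg 2: a=-4, c=M2/2=275/47, d=(M3−M2)/(6·2)=-275/282, b=Δ2−h2·(2M2+M3)/6=-931/282
t_q=15/4 → seg 1, τ=3/4; S=2+-782/141·τ+-339/94·τ²+889/282·τ³=-17195/6016

  seg 0: a=-3 b=1487/282 c=0 d=-113/282
  seg 1: a=2 b=-782/141 c=-339/94 d=889/282
  seg 2: a=-4 b=-931/282 c=275/47 d=-275/282
S(15/4) = -17195/6016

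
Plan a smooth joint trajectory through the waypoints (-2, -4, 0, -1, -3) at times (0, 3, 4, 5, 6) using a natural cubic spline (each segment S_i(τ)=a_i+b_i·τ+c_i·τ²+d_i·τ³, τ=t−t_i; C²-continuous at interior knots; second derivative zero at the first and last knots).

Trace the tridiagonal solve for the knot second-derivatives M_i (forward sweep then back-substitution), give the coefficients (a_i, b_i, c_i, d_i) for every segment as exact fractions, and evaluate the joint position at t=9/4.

Δ: Δ0=-2/3, Δ1=4, Δ2=-1, Δ3=-2
row 1: diag=8, rhs=28; c'=1/8, d'=7/2
row 2: denom=4−1·1/8=31/8; d'=(-30−1·7/2)/(31/8)=-268/31
row 3: denom=4−1·8/31=116/31; d'=(-6−1·-268/31)/(116/31)=41/58
back: M3=41/58
back: M2=-268/31−8/31·41/58=-256/29
back: M1=7/2−1/8·-256/29=267/58
M: M0=0, M1=267/58, M2=-256/29, M3=41/58, M4=0
seg 0: a=-2, c=M0/2=0, d=(M1−M0)/(6·3)=89/348, b=Δ0−h0·(2M0+M1)/6=-1033/348
seg 1: a=-4, c=M1/2=267/116, d=(M2−M1)/(6·1)=-779/348, b=Δ1−h1·(2M1+M2)/6=685/174
seg 2: a=0, c=M2/2=-128/29, d=(M3−M2)/(6·1)=553/348, b=Δ2−h2·(2M2+M3)/6=635/348
seg 3: a=-1, c=M3/2=41/116, d=(M4−M3)/(6·1)=-41/348, b=Δ3−h3·(2M3+M4)/6=-389/174
t_q=9/4 → seg 0, τ=9/4; S=-2+-1033/348·τ+0·τ²+89/348·τ³=-42805/7424

  seg 0: a=-2 b=-1033/348 c=0 d=89/348
  seg 1: a=-4 b=685/174 c=267/116 d=-779/348
  seg 2: a=0 b=635/348 c=-128/29 d=553/348
  seg 3: a=-1 b=-389/174 c=41/116 d=-41/348
S(9/4) = -42805/7424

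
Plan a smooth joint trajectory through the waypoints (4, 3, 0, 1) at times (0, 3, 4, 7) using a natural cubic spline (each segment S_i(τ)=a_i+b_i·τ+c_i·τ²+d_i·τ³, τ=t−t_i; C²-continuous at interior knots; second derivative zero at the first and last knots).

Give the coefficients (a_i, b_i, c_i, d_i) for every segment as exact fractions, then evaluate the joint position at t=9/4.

Δ: Δ0=-1/3, Δ1=-3, Δ2=1/3
row 1: diag=8, rhs=-16; c'=1/8, d'=-2
row 2: denom=8−1·1/8=63/8; d'=(20−1·-2)/(63/8)=176/63
back: M2=176/63
back: M1=-2−1/8·176/63=-148/63
M: M0=0, M1=-148/63, M2=176/63, M3=0
seg 0: a=4, c=M0/2=0, d=(M1−M0)/(6·3)=-74/567, b=Δ0−h0·(2M0+M1)/6=53/63
seg 1: a=3, c=M1/2=-74/63, d=(M2−M1)/(6·1)=6/7, b=Δ1−h1·(2M1+M2)/6=-169/63
seg 2: a=0, c=M2/2=88/63, d=(M3−M2)/(6·3)=-88/567, b=Δ2−h2·(2M2+M3)/6=-155/63
t_q=9/4 → seg 0, τ=9/4; S=4+53/63·τ+0·τ²+-74/567·τ³=141/32

  seg 0: a=4 b=53/63 c=0 d=-74/567
  seg 1: a=3 b=-169/63 c=-74/63 d=6/7
  seg 2: a=0 b=-155/63 c=88/63 d=-88/567
S(9/4) = 141/32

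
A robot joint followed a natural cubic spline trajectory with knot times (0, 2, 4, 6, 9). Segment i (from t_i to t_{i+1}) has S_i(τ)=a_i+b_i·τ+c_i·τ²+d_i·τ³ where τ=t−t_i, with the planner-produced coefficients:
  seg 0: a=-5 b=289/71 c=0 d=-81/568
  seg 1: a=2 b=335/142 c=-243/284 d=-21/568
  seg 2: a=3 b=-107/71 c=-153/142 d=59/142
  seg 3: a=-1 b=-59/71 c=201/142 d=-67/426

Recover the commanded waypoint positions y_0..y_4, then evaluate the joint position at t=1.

y_0 = S_0(0) = a_0 = -5
y_1 = S_1(0) = a_1 = 2
y_2 = S_2(0) = a_2 = 3
y_3 = S_3(0) = a_3 = -1
y_4 = S_3(3) = 5
t_q=1 is in segment 0 (τ=1); S_0(τ)=-609/568

y_0=-5 y_1=2 y_2=3 y_3=-1 y_4=5
S(1) = -609/568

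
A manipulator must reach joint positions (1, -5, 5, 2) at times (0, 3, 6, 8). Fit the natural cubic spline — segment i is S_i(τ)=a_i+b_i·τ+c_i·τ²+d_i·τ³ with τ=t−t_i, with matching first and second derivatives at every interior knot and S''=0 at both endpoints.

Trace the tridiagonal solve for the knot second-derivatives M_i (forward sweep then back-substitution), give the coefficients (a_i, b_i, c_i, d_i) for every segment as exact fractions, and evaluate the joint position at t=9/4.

Δ: Δ0=-2, Δ1=10/3, Δ2=-3/2
row 1: diag=12, rhs=32; c'=1/4, d'=8/3
row 2: denom=10−3·1/4=37/4; d'=(-29−3·8/3)/(37/4)=-4
back: M2=-4
back: M1=8/3−1/4·-4=11/3
M: M0=0, M1=11/3, M2=-4, M3=0
seg 0: a=1, c=M0/2=0, d=(M1−M0)/(6·3)=11/54, b=Δ0−h0·(2M0+M1)/6=-23/6
seg 1: a=-5, c=M1/2=11/6, d=(M2−M1)/(6·3)=-23/54, b=Δ1−h1·(2M1+M2)/6=5/3
seg 2: a=5, c=M2/2=-2, d=(M3−M2)/(6·2)=1/3, b=Δ2−h2·(2M2+M3)/6=7/6
t_q=9/4 → seg 0, τ=9/4; S=1+-23/6·τ+0·τ²+11/54·τ³=-679/128

  seg 0: a=1 b=-23/6 c=0 d=11/54
  seg 1: a=-5 b=5/3 c=11/6 d=-23/54
  seg 2: a=5 b=7/6 c=-2 d=1/3
S(9/4) = -679/128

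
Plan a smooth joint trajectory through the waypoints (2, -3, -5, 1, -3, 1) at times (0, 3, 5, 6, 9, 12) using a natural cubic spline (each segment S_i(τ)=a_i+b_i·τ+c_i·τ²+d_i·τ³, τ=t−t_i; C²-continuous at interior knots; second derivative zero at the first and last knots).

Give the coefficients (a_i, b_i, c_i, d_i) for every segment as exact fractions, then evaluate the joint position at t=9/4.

Δ: Δ0=-5/3, Δ1=-1, Δ2=6, Δ3=-4/3, Δ4=4/3
row 1: diag=10, rhs=4; c'=1/5, d'=2/5
row 2: denom=6−2·1/5=28/5; d'=(42−2·2/5)/(28/5)=103/14
row 3: denom=8−1·5/28=219/28; d'=(-44−1·103/14)/(219/28)=-1438/219
row 4: denom=12−3·28/73=792/73; d'=(16−3·-1438/219)/(792/73)=1303/396
back: M4=1303/396
back: M3=-1438/219−28/73·1303/396=-775/99
back: M2=103/14−5/28·-775/99=3467/396
back: M1=2/5−1/5·3467/396=-535/396
M: M0=0, M1=-535/396, M2=3467/396, M3=-775/99, M4=1303/396, M5=0
seg 0: a=2, c=M0/2=0, d=(M1−M0)/(6·3)=-535/7128, b=Δ0−h0·(2M0+M1)/6=-785/792
seg 1: a=-3, c=M1/2=-535/792, d=(M2−M1)/(6·2)=667/792, b=Δ1−h1·(2M1+M2)/6=-1195/396
seg 2: a=-5, c=M2/2=3467/792, d=(M3−M2)/(6·1)=-199/72, b=Δ2−h2·(2M2+M3)/6=193/44
seg 3: a=1, c=M3/2=-775/198, d=(M4−M3)/(6·3)=4403/7128, b=Δ3−h3·(2M3+M4)/6=3841/792
seg 4: a=-3, c=M4/2=1303/792, d=(M5−M4)/(6·3)=-1303/7128, b=Δ4−h4·(2M4+M5)/6=-775/396
t_q=9/4 → seg 0, τ=9/4; S=2+-785/792·τ+0·τ²+-535/7128·τ³=-6111/5632

  seg 0: a=2 b=-785/792 c=0 d=-535/7128
  seg 1: a=-3 b=-1195/396 c=-535/792 d=667/792
  seg 2: a=-5 b=193/44 c=3467/792 d=-199/72
  seg 3: a=1 b=3841/792 c=-775/198 d=4403/7128
  seg 4: a=-3 b=-775/396 c=1303/792 d=-1303/7128
S(9/4) = -6111/5632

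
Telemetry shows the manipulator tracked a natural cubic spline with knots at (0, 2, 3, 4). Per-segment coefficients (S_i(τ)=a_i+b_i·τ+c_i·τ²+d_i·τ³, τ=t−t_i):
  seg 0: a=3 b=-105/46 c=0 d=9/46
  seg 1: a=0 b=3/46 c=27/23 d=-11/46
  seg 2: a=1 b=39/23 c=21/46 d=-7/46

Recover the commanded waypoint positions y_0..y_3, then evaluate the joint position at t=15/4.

y_0=3 y_1=0 y_2=1 y_3=3
S(15/4) = 7255/2944

y_0 = S_0(0) = a_0 = 3
y_1 = S_1(0) = a_1 = 0
y_2 = S_2(0) = a_2 = 1
y_3 = S_2(1) = 3
t_q=15/4 is in segment 2 (τ=3/4); S_2(τ)=7255/2944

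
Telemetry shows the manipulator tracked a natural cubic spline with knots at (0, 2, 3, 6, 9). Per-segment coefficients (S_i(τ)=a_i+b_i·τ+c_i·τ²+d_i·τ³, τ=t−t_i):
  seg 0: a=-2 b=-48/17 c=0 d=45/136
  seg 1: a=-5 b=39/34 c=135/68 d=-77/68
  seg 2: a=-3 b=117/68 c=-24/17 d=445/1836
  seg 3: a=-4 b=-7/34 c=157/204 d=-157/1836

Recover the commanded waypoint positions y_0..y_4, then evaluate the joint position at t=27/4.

y_0=-2 y_1=-5 y_2=-3 y_3=-4 y_4=0
S(27/4) = -16353/4352

y_0 = S_0(0) = a_0 = -2
y_1 = S_1(0) = a_1 = -5
y_2 = S_2(0) = a_2 = -3
y_3 = S_3(0) = a_3 = -4
y_4 = S_3(3) = 0
t_q=27/4 is in segment 3 (τ=3/4); S_3(τ)=-16353/4352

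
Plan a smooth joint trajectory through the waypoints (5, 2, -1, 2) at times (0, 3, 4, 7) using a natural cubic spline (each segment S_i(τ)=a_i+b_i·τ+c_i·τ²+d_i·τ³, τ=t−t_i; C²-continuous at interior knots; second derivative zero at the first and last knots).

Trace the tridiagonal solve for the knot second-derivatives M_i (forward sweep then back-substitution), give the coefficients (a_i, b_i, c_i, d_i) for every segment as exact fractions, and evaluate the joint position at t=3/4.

  seg 0: a=5 b=-1/21 c=0 d=-20/189
  seg 1: a=2 b=-61/21 c=-20/21 d=6/7
  seg 2: a=-1 b=-47/21 c=34/21 d=-34/189
S(3/4) = 551/112

Δ: Δ0=-1, Δ1=-3, Δ2=1
row 1: diag=8, rhs=-12; c'=1/8, d'=-3/2
row 2: denom=8−1·1/8=63/8; d'=(24−1·-3/2)/(63/8)=68/21
back: M2=68/21
back: M1=-3/2−1/8·68/21=-40/21
M: M0=0, M1=-40/21, M2=68/21, M3=0
seg 0: a=5, c=M0/2=0, d=(M1−M0)/(6·3)=-20/189, b=Δ0−h0·(2M0+M1)/6=-1/21
seg 1: a=2, c=M1/2=-20/21, d=(M2−M1)/(6·1)=6/7, b=Δ1−h1·(2M1+M2)/6=-61/21
seg 2: a=-1, c=M2/2=34/21, d=(M3−M2)/(6·3)=-34/189, b=Δ2−h2·(2M2+M3)/6=-47/21
t_q=3/4 → seg 0, τ=3/4; S=5+-1/21·τ+0·τ²+-20/189·τ³=551/112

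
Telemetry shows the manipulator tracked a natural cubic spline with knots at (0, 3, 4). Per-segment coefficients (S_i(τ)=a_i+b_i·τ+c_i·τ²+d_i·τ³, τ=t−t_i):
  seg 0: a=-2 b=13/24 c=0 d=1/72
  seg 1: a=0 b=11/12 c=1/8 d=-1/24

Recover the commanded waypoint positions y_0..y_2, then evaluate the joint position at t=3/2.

y_0 = S_0(0) = a_0 = -2
y_1 = S_1(0) = a_1 = 0
y_2 = S_1(1) = 1
t_q=3/2 is in segment 0 (τ=3/2); S_0(τ)=-73/64

y_0=-2 y_1=0 y_2=1
S(3/2) = -73/64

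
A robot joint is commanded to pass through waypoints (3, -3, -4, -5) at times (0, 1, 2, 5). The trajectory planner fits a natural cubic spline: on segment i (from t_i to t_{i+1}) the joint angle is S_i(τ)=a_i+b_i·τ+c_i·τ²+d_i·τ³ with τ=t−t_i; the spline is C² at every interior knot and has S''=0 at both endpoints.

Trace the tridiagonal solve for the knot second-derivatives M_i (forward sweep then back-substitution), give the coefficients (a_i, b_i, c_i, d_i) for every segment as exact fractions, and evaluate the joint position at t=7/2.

  seg 0: a=3 b=-676/93 c=0 d=118/93
  seg 1: a=-3 b=-322/93 c=118/31 d=-125/93
  seg 2: a=-4 b=11/93 c=-7/31 d=7/279
S(7/2) = -1053/248

Δ: Δ0=-6, Δ1=-1, Δ2=-1/3
row 1: diag=4, rhs=30; c'=1/4, d'=15/2
row 2: denom=8−1·1/4=31/4; d'=(4−1·15/2)/(31/4)=-14/31
back: M2=-14/31
back: M1=15/2−1/4·-14/31=236/31
M: M0=0, M1=236/31, M2=-14/31, M3=0
seg 0: a=3, c=M0/2=0, d=(M1−M0)/(6·1)=118/93, b=Δ0−h0·(2M0+M1)/6=-676/93
seg 1: a=-3, c=M1/2=118/31, d=(M2−M1)/(6·1)=-125/93, b=Δ1−h1·(2M1+M2)/6=-322/93
seg 2: a=-4, c=M2/2=-7/31, d=(M3−M2)/(6·3)=7/279, b=Δ2−h2·(2M2+M3)/6=11/93
t_q=7/2 → seg 2, τ=3/2; S=-4+11/93·τ+-7/31·τ²+7/279·τ³=-1053/248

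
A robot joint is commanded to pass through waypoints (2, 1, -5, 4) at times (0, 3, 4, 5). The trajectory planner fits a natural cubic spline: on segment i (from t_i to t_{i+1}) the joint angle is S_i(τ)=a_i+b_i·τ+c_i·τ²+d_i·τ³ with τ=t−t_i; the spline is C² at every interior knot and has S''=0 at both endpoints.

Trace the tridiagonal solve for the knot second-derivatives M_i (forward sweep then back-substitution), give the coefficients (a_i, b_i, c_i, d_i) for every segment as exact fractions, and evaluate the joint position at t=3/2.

Δ: Δ0=-1/3, Δ1=-6, Δ2=9
row 1: diag=8, rhs=-34; c'=1/8, d'=-17/4
row 2: denom=4−1·1/8=31/8; d'=(90−1·-17/4)/(31/8)=754/31
back: M2=754/31
back: M1=-17/4−1/8·754/31=-226/31
M: M0=0, M1=-226/31, M2=754/31, M3=0
seg 0: a=2, c=M0/2=0, d=(M1−M0)/(6·3)=-113/279, b=Δ0−h0·(2M0+M1)/6=308/93
seg 1: a=1, c=M1/2=-113/31, d=(M2−M1)/(6·1)=490/93, b=Δ1−h1·(2M1+M2)/6=-709/93
seg 2: a=-5, c=M2/2=377/31, d=(M3−M2)/(6·1)=-377/93, b=Δ2−h2·(2M2+M3)/6=83/93
t_q=3/2 → seg 0, τ=3/2; S=2+308/93·τ+0·τ²+-113/279·τ³=1389/248

  seg 0: a=2 b=308/93 c=0 d=-113/279
  seg 1: a=1 b=-709/93 c=-113/31 d=490/93
  seg 2: a=-5 b=83/93 c=377/31 d=-377/93
S(3/2) = 1389/248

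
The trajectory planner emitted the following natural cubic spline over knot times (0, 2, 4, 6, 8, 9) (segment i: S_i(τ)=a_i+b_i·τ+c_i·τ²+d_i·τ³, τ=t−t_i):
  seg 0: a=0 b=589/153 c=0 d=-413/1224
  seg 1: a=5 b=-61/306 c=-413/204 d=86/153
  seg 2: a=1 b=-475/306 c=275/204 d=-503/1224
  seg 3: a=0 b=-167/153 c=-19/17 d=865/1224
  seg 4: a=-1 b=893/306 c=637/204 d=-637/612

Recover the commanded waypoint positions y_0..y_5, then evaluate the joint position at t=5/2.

y_0 = S_0(0) = a_0 = 0
y_1 = S_1(0) = a_1 = 5
y_2 = S_2(0) = a_2 = 1
y_3 = S_3(0) = a_3 = 0
y_4 = S_4(0) = a_4 = -1
y_5 = S_4(1) = 4
t_q=5/2 is in segment 1 (τ=1/2); S_1(τ)=3643/816

y_0=0 y_1=5 y_2=1 y_3=0 y_4=-1 y_5=4
S(5/2) = 3643/816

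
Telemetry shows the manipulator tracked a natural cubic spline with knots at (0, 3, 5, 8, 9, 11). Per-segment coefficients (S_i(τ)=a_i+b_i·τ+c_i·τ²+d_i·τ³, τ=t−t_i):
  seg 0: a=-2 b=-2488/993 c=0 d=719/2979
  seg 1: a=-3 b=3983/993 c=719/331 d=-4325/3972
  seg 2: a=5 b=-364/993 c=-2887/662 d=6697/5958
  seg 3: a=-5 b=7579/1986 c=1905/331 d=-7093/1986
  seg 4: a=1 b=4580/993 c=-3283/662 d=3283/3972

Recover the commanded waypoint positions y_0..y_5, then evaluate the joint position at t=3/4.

y_0=-2 y_1=-3 y_2=5 y_3=-5 y_4=1 y_5=-3
S(3/4) = -80019/21184

y_0 = S_0(0) = a_0 = -2
y_1 = S_1(0) = a_1 = -3
y_2 = S_2(0) = a_2 = 5
y_3 = S_3(0) = a_3 = -5
y_4 = S_4(0) = a_4 = 1
y_5 = S_4(2) = -3
t_q=3/4 is in segment 0 (τ=3/4); S_0(τ)=-80019/21184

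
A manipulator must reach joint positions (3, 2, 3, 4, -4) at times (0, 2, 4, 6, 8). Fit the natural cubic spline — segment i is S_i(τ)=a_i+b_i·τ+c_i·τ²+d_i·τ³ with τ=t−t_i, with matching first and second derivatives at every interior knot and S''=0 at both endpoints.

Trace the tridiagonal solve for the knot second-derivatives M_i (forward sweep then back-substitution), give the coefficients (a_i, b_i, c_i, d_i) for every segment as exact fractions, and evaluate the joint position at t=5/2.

Δ: Δ0=-1/2, Δ1=1/2, Δ2=1/2, Δ3=-4
row 1: diag=8, rhs=6; c'=1/4, d'=3/4
row 2: denom=8−2·1/4=15/2; d'=(0−2·3/4)/(15/2)=-1/5
row 3: denom=8−2·4/15=112/15; d'=(-27−2·-1/5)/(112/15)=-57/16
back: M3=-57/16
back: M2=-1/5−4/15·-57/16=3/4
back: M1=3/4−1/4·3/4=9/16
M: M0=0, M1=9/16, M2=3/4, M3=-57/16, M4=0
seg 0: a=3, c=M0/2=0, d=(M1−M0)/(6·2)=3/64, b=Δ0−h0·(2M0+M1)/6=-11/16
seg 1: a=2, c=M1/2=9/32, d=(M2−M1)/(6·2)=1/64, b=Δ1−h1·(2M1+M2)/6=-1/8
seg 2: a=3, c=M2/2=3/8, d=(M3−M2)/(6·2)=-23/64, b=Δ2−h2·(2M2+M3)/6=19/16
seg 3: a=4, c=M3/2=-57/32, d=(M4−M3)/(6·2)=19/64, b=Δ3−h3·(2M3+M4)/6=-13/8
t_q=5/2 → seg 1, τ=1/2; S=2+-1/8·τ+9/32·τ²+1/64·τ³=1029/512

  seg 0: a=3 b=-11/16 c=0 d=3/64
  seg 1: a=2 b=-1/8 c=9/32 d=1/64
  seg 2: a=3 b=19/16 c=3/8 d=-23/64
  seg 3: a=4 b=-13/8 c=-57/32 d=19/64
S(5/2) = 1029/512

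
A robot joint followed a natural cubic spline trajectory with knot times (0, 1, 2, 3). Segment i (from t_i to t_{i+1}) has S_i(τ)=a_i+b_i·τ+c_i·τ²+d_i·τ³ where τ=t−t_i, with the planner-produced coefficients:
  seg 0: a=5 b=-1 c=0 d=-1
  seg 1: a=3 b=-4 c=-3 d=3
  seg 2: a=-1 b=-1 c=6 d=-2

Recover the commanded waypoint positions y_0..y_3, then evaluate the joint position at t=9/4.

y_0=5 y_1=3 y_2=-1 y_3=2
S(9/4) = -29/32

y_0 = S_0(0) = a_0 = 5
y_1 = S_1(0) = a_1 = 3
y_2 = S_2(0) = a_2 = -1
y_3 = S_2(1) = 2
t_q=9/4 is in segment 2 (τ=1/4); S_2(τ)=-29/32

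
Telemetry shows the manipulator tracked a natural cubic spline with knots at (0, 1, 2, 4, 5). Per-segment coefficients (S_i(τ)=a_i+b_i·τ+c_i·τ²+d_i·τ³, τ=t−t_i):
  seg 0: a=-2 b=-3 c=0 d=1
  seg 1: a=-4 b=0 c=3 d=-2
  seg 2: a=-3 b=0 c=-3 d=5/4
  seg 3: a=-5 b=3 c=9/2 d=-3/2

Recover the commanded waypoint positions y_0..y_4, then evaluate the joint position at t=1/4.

y_0=-2 y_1=-4 y_2=-3 y_3=-5 y_4=1
S(1/4) = -175/64

y_0 = S_0(0) = a_0 = -2
y_1 = S_1(0) = a_1 = -4
y_2 = S_2(0) = a_2 = -3
y_3 = S_3(0) = a_3 = -5
y_4 = S_3(1) = 1
t_q=1/4 is in segment 0 (τ=1/4); S_0(τ)=-175/64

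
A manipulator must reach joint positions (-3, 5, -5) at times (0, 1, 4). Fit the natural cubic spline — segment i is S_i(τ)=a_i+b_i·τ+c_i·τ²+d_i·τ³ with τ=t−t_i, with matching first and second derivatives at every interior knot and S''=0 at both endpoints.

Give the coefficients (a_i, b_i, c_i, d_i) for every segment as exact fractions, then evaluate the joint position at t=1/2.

  seg 0: a=-3 b=113/12 c=0 d=-17/12
  seg 1: a=5 b=31/6 c=-17/4 d=17/36
S(1/2) = 49/32

Δ: Δ0=8, Δ1=-10/3
row 1: diag=8, rhs=-68; c'=3/8, d'=-17/2
back: M1=-17/2
M: M0=0, M1=-17/2, M2=0
seg 0: a=-3, c=M0/2=0, d=(M1−M0)/(6·1)=-17/12, b=Δ0−h0·(2M0+M1)/6=113/12
seg 1: a=5, c=M1/2=-17/4, d=(M2−M1)/(6·3)=17/36, b=Δ1−h1·(2M1+M2)/6=31/6
t_q=1/2 → seg 0, τ=1/2; S=-3+113/12·τ+0·τ²+-17/12·τ³=49/32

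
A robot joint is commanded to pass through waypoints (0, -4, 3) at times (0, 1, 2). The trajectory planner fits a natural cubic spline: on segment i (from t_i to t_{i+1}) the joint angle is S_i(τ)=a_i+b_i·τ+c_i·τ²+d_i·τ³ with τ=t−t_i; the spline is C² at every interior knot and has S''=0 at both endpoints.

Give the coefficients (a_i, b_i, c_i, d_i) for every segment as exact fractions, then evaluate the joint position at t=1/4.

Δ: Δ0=-4, Δ1=7
row 1: diag=4, rhs=66; c'=1/4, d'=33/2
back: M1=33/2
M: M0=0, M1=33/2, M2=0
seg 0: a=0, c=M0/2=0, d=(M1−M0)/(6·1)=11/4, b=Δ0−h0·(2M0+M1)/6=-27/4
seg 1: a=-4, c=M1/2=33/4, d=(M2−M1)/(6·1)=-11/4, b=Δ1−h1·(2M1+M2)/6=3/2
t_q=1/4 → seg 0, τ=1/4; S=0+-27/4·τ+0·τ²+11/4·τ³=-421/256

  seg 0: a=0 b=-27/4 c=0 d=11/4
  seg 1: a=-4 b=3/2 c=33/4 d=-11/4
S(1/4) = -421/256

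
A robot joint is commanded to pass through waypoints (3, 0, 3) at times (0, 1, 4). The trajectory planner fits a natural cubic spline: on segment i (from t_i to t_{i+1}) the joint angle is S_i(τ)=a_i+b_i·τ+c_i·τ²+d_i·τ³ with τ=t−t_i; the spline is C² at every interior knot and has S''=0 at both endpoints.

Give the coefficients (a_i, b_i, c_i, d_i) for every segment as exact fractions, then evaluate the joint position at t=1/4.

Δ: Δ0=-3, Δ1=1
row 1: diag=8, rhs=24; c'=3/8, d'=3
back: M1=3
M: M0=0, M1=3, M2=0
seg 0: a=3, c=M0/2=0, d=(M1−M0)/(6·1)=1/2, b=Δ0−h0·(2M0+M1)/6=-7/2
seg 1: a=0, c=M1/2=3/2, d=(M2−M1)/(6·3)=-1/6, b=Δ1−h1·(2M1+M2)/6=-2
t_q=1/4 → seg 0, τ=1/4; S=3+-7/2·τ+0·τ²+1/2·τ³=273/128

  seg 0: a=3 b=-7/2 c=0 d=1/2
  seg 1: a=0 b=-2 c=3/2 d=-1/6
S(1/4) = 273/128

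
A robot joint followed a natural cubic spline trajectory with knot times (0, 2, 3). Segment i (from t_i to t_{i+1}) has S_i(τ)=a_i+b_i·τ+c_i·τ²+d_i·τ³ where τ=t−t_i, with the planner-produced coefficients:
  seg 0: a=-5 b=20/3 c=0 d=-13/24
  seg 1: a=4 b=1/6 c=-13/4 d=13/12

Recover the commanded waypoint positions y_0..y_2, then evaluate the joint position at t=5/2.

y_0 = S_0(0) = a_0 = -5
y_1 = S_1(0) = a_1 = 4
y_2 = S_1(1) = 2
t_q=5/2 is in segment 1 (τ=1/2); S_1(τ)=109/32

y_0=-5 y_1=4 y_2=2
S(5/2) = 109/32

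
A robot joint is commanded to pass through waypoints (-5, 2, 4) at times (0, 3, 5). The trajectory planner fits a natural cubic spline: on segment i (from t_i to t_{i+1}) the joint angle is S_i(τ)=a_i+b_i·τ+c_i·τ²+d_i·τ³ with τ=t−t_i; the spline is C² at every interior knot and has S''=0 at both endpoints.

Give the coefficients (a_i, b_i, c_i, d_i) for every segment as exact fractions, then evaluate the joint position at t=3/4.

  seg 0: a=-5 b=41/15 c=0 d=-2/45
  seg 1: a=2 b=23/15 c=-2/5 d=1/15
S(3/4) = -95/32

Δ: Δ0=7/3, Δ1=1
row 1: diag=10, rhs=-8; c'=1/5, d'=-4/5
back: M1=-4/5
M: M0=0, M1=-4/5, M2=0
seg 0: a=-5, c=M0/2=0, d=(M1−M0)/(6·3)=-2/45, b=Δ0−h0·(2M0+M1)/6=41/15
seg 1: a=2, c=M1/2=-2/5, d=(M2−M1)/(6·2)=1/15, b=Δ1−h1·(2M1+M2)/6=23/15
t_q=3/4 → seg 0, τ=3/4; S=-5+41/15·τ+0·τ²+-2/45·τ³=-95/32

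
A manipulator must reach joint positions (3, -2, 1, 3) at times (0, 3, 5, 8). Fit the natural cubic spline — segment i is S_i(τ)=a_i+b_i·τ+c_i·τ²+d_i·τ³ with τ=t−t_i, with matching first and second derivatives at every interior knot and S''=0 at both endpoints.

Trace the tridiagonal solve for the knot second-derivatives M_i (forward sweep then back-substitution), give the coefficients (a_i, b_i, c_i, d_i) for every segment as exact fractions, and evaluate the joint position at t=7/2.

Δ: Δ0=-5/3, Δ1=3/2, Δ2=2/3
row 1: diag=10, rhs=19; c'=1/5, d'=19/10
row 2: denom=10−2·1/5=48/5; d'=(-5−2·19/10)/(48/5)=-11/12
back: M2=-11/12
back: M1=19/10−1/5·-11/12=25/12
M: M0=0, M1=25/12, M2=-11/12, M3=0
seg 0: a=3, c=M0/2=0, d=(M1−M0)/(6·3)=25/216, b=Δ0−h0·(2M0+M1)/6=-65/24
seg 1: a=-2, c=M1/2=25/24, d=(M2−M1)/(6·2)=-1/4, b=Δ1−h1·(2M1+M2)/6=5/12
seg 2: a=1, c=M2/2=-11/24, d=(M3−M2)/(6·3)=11/216, b=Δ2−h2·(2M2+M3)/6=19/12
t_q=7/2 → seg 1, τ=1/2; S=-2+5/12·τ+25/24·τ²+-1/4·τ³=-25/16

  seg 0: a=3 b=-65/24 c=0 d=25/216
  seg 1: a=-2 b=5/12 c=25/24 d=-1/4
  seg 2: a=1 b=19/12 c=-11/24 d=11/216
S(7/2) = -25/16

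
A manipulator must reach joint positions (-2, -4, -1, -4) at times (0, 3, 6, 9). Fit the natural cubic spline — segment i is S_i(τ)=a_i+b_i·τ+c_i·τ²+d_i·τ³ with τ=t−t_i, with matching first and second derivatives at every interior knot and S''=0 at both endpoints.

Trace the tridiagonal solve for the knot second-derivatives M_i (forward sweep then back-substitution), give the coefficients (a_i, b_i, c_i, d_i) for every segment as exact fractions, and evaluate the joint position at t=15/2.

Δ: Δ0=-2/3, Δ1=1, Δ2=-1
row 1: diag=12, rhs=10; c'=1/4, d'=5/6
row 2: denom=12−3·1/4=45/4; d'=(-12−3·5/6)/(45/4)=-58/45
back: M2=-58/45
back: M1=5/6−1/4·-58/45=52/45
M: M0=0, M1=52/45, M2=-58/45, M3=0
seg 0: a=-2, c=M0/2=0, d=(M1−M0)/(6·3)=26/405, b=Δ0−h0·(2M0+M1)/6=-56/45
seg 1: a=-4, c=M1/2=26/45, d=(M2−M1)/(6·3)=-11/81, b=Δ1−h1·(2M1+M2)/6=22/45
seg 2: a=-1, c=M2/2=-29/45, d=(M3−M2)/(6·3)=29/405, b=Δ2−h2·(2M2+M3)/6=13/45
t_q=15/2 → seg 2, τ=3/2; S=-1+13/45·τ+-29/45·τ²+29/405·τ³=-71/40

  seg 0: a=-2 b=-56/45 c=0 d=26/405
  seg 1: a=-4 b=22/45 c=26/45 d=-11/81
  seg 2: a=-1 b=13/45 c=-29/45 d=29/405
S(15/2) = -71/40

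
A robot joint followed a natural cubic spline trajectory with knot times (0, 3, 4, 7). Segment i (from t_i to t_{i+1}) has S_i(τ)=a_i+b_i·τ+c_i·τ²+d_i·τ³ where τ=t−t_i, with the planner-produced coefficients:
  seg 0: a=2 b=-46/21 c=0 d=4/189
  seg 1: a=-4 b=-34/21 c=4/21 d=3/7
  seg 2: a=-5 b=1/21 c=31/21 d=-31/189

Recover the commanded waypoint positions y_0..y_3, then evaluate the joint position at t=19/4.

y_0 = S_0(0) = a_0 = 2
y_1 = S_1(0) = a_1 = -4
y_2 = S_2(0) = a_2 = -5
y_3 = S_2(3) = 4
t_q=19/4 is in segment 2 (τ=3/4); S_2(τ)=-269/64

y_0=2 y_1=-4 y_2=-5 y_3=4
S(19/4) = -269/64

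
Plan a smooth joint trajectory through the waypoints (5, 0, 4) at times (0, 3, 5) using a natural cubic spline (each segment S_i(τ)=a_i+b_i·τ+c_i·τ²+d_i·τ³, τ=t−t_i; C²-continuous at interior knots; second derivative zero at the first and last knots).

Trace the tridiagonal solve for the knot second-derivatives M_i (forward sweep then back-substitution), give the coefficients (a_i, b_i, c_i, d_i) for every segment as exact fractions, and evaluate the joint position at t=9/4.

Δ: Δ0=-5/3, Δ1=2
row 1: diag=10, rhs=22; c'=1/5, d'=11/5
back: M1=11/5
M: M0=0, M1=11/5, M2=0
seg 0: a=5, c=M0/2=0, d=(M1−M0)/(6·3)=11/90, b=Δ0−h0·(2M0+M1)/6=-83/30
seg 1: a=0, c=M1/2=11/10, d=(M2−M1)/(6·2)=-11/60, b=Δ1−h1·(2M1+M2)/6=8/15
t_q=9/4 → seg 0, τ=9/4; S=5+-83/30·τ+0·τ²+11/90·τ³=107/640

  seg 0: a=5 b=-83/30 c=0 d=11/90
  seg 1: a=0 b=8/15 c=11/10 d=-11/60
S(9/4) = 107/640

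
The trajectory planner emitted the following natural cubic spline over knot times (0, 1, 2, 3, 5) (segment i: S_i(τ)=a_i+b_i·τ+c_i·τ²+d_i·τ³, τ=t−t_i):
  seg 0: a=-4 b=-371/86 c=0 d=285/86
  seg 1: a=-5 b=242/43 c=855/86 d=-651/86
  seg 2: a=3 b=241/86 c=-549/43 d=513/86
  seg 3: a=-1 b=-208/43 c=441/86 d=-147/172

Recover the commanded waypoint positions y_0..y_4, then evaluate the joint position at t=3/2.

y_0 = S_0(0) = a_0 = -4
y_1 = S_1(0) = a_1 = -5
y_2 = S_2(0) = a_2 = 3
y_3 = S_3(0) = a_3 = -1
y_4 = S_3(2) = 3
t_q=3/2 is in segment 1 (τ=1/2); S_1(τ)=-445/688

y_0=-4 y_1=-5 y_2=3 y_3=-1 y_4=3
S(3/2) = -445/688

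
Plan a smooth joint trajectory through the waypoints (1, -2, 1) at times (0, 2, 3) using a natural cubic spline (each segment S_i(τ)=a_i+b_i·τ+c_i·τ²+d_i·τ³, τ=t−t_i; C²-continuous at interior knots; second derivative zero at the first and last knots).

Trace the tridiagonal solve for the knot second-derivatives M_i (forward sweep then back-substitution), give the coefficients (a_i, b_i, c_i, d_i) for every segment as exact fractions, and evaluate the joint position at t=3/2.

Δ: Δ0=-3/2, Δ1=3
row 1: diag=6, rhs=27; c'=1/6, d'=9/2
back: M1=9/2
M: M0=0, M1=9/2, M2=0
seg 0: a=1, c=M0/2=0, d=(M1−M0)/(6·2)=3/8, b=Δ0−h0·(2M0+M1)/6=-3
seg 1: a=-2, c=M1/2=9/4, d=(M2−M1)/(6·1)=-3/4, b=Δ1−h1·(2M1+M2)/6=3/2
t_q=3/2 → seg 0, τ=3/2; S=1+-3·τ+0·τ²+3/8·τ³=-143/64

  seg 0: a=1 b=-3 c=0 d=3/8
  seg 1: a=-2 b=3/2 c=9/4 d=-3/4
S(3/2) = -143/64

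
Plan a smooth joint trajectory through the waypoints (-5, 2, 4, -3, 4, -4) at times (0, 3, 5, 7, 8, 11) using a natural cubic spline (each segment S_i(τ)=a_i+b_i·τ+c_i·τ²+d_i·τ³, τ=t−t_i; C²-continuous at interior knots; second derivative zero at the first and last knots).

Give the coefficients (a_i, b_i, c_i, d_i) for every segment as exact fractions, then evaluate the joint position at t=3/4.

  seg 0: a=-5 b=6571/3252 c=0 d=113/3252
  seg 1: a=2 b=4811/1626 c=339/1084 d=-2101/3252
  seg 2: a=4 b=-5761/1626 c=-3863/1084 d=11659/6504
  seg 3: a=-3 b=3019/813 c=1949/271 d=-3175/813
  seg 4: a=4 b=5188/813 c=-1226/271 d=1226/2439
S(3/4) = -240727/69376

Δ: Δ0=7/3, Δ1=1, Δ2=-7/2, Δ3=7, Δ4=-8/3
row 1: diag=10, rhs=-8; c'=1/5, d'=-4/5
row 2: denom=8−2·1/5=38/5; d'=(-27−2·-4/5)/(38/5)=-127/38
row 3: denom=6−2·5/19=104/19; d'=(63−2·-127/38)/(104/19)=331/26
row 4: denom=8−1·19/104=813/104; d'=(-58−1·331/26)/(813/104)=-2452/271
back: M4=-2452/271
back: M3=331/26−19/104·-2452/271=3898/271
back: M2=-127/38−5/19·3898/271=-3863/542
back: M1=-4/5−1/5·-3863/542=339/542
M: M0=0, M1=339/542, M2=-3863/542, M3=3898/271, M4=-2452/271, M5=0
seg 0: a=-5, c=M0/2=0, d=(M1−M0)/(6·3)=113/3252, b=Δ0−h0·(2M0+M1)/6=6571/3252
seg 1: a=2, c=M1/2=339/1084, d=(M2−M1)/(6·2)=-2101/3252, b=Δ1−h1·(2M1+M2)/6=4811/1626
seg 2: a=4, c=M2/2=-3863/1084, d=(M3−M2)/(6·2)=11659/6504, b=Δ2−h2·(2M2+M3)/6=-5761/1626
seg 3: a=-3, c=M3/2=1949/271, d=(M4−M3)/(6·1)=-3175/813, b=Δ3−h3·(2M3+M4)/6=3019/813
seg 4: a=4, c=M4/2=-1226/271, d=(M5−M4)/(6·3)=1226/2439, b=Δ4−h4·(2M4+M5)/6=5188/813
t_q=3/4 → seg 0, τ=3/4; S=-5+6571/3252·τ+0·τ²+113/3252·τ³=-240727/69376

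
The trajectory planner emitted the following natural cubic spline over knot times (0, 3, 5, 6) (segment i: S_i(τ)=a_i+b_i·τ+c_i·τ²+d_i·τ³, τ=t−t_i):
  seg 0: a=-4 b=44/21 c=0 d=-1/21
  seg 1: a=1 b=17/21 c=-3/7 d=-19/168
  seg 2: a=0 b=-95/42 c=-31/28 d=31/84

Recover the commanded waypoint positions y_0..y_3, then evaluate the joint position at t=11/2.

y_0=-4 y_1=1 y_2=0 y_3=-3
S(11/2) = -305/224

y_0 = S_0(0) = a_0 = -4
y_1 = S_1(0) = a_1 = 1
y_2 = S_2(0) = a_2 = 0
y_3 = S_2(1) = -3
t_q=11/2 is in segment 2 (τ=1/2); S_2(τ)=-305/224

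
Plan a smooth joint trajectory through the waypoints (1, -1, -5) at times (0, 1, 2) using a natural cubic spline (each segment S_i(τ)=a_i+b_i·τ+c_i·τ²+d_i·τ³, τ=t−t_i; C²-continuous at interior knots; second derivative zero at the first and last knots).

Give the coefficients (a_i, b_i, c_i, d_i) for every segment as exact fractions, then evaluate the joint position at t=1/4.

  seg 0: a=1 b=-3/2 c=0 d=-1/2
  seg 1: a=-1 b=-3 c=-3/2 d=1/2
S(1/4) = 79/128

Δ: Δ0=-2, Δ1=-4
row 1: diag=4, rhs=-12; c'=1/4, d'=-3
back: M1=-3
M: M0=0, M1=-3, M2=0
seg 0: a=1, c=M0/2=0, d=(M1−M0)/(6·1)=-1/2, b=Δ0−h0·(2M0+M1)/6=-3/2
seg 1: a=-1, c=M1/2=-3/2, d=(M2−M1)/(6·1)=1/2, b=Δ1−h1·(2M1+M2)/6=-3
t_q=1/4 → seg 0, τ=1/4; S=1+-3/2·τ+0·τ²+-1/2·τ³=79/128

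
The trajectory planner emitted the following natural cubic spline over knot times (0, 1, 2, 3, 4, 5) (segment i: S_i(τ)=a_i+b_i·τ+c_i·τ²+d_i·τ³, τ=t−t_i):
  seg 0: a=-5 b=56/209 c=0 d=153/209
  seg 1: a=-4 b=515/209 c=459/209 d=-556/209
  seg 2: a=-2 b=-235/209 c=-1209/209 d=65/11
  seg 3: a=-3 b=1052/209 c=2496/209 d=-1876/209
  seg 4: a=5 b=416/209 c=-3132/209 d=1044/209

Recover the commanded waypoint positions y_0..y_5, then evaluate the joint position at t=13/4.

y_0=-5 y_1=-4 y_2=-2 y_3=-3 y_4=5 y_5=-3
S(13/4) = -3797/3344

y_0 = S_0(0) = a_0 = -5
y_1 = S_1(0) = a_1 = -4
y_2 = S_2(0) = a_2 = -2
y_3 = S_3(0) = a_3 = -3
y_4 = S_4(0) = a_4 = 5
y_5 = S_4(1) = -3
t_q=13/4 is in segment 3 (τ=1/4); S_3(τ)=-3797/3344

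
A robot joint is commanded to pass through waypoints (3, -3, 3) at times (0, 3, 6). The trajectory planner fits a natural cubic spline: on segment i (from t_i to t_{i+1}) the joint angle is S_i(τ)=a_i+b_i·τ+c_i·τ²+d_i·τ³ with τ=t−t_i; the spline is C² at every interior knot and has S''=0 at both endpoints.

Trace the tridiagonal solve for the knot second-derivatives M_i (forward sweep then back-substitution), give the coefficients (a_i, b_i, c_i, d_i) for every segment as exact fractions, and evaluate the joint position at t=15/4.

  seg 0: a=3 b=-3 c=0 d=1/9
  seg 1: a=-3 b=0 c=1 d=-1/9
S(15/4) = -159/64

Δ: Δ0=-2, Δ1=2
row 1: diag=12, rhs=24; c'=1/4, d'=2
back: M1=2
M: M0=0, M1=2, M2=0
seg 0: a=3, c=M0/2=0, d=(M1−M0)/(6·3)=1/9, b=Δ0−h0·(2M0+M1)/6=-3
seg 1: a=-3, c=M1/2=1, d=(M2−M1)/(6·3)=-1/9, b=Δ1−h1·(2M1+M2)/6=0
t_q=15/4 → seg 1, τ=3/4; S=-3+0·τ+1·τ²+-1/9·τ³=-159/64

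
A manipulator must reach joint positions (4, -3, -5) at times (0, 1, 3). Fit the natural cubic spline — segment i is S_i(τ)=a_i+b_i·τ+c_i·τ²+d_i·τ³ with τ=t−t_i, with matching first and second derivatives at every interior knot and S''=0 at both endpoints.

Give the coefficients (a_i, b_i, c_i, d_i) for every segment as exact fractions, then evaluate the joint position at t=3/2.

  seg 0: a=4 b=-8 c=0 d=1
  seg 1: a=-3 b=-5 c=3 d=-1/2
S(3/2) = -77/16

Δ: Δ0=-7, Δ1=-1
row 1: diag=6, rhs=36; c'=1/3, d'=6
back: M1=6
M: M0=0, M1=6, M2=0
seg 0: a=4, c=M0/2=0, d=(M1−M0)/(6·1)=1, b=Δ0−h0·(2M0+M1)/6=-8
seg 1: a=-3, c=M1/2=3, d=(M2−M1)/(6·2)=-1/2, b=Δ1−h1·(2M1+M2)/6=-5
t_q=3/2 → seg 1, τ=1/2; S=-3+-5·τ+3·τ²+-1/2·τ³=-77/16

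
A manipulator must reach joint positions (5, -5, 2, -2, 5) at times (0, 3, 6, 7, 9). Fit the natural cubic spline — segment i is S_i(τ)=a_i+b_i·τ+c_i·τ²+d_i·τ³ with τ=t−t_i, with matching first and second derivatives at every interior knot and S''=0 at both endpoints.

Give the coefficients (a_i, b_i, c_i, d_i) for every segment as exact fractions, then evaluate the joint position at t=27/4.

Δ: Δ0=-10/3, Δ1=7/3, Δ2=-4, Δ3=7/2
row 1: diag=12, rhs=34; c'=1/4, d'=17/6
row 2: denom=8−3·1/4=29/4; d'=(-38−3·17/6)/(29/4)=-186/29
row 3: denom=6−1·4/29=170/29; d'=(45−1·-186/29)/(170/29)=1491/170
back: M3=1491/170
back: M2=-186/29−4/29·1491/170=-648/85
back: M1=17/6−1/4·-648/85=2417/510
M: M0=0, M1=2417/510, M2=-648/85, M3=1491/170, M4=0
seg 0: a=5, c=M0/2=0, d=(M1−M0)/(6·3)=2417/9180, b=Δ0−h0·(2M0+M1)/6=-1939/340
seg 1: a=-5, c=M1/2=2417/1020, d=(M2−M1)/(6·3)=-1261/1836, b=Δ1−h1·(2M1+M2)/6=239/170
seg 2: a=2, c=M2/2=-324/85, d=(M3−M2)/(6·1)=929/340, b=Δ2−h2·(2M2+M3)/6=-993/340
seg 3: a=-2, c=M3/2=1491/340, d=(M4−M3)/(6·2)=-497/680, b=Δ3−h3·(2M3+M4)/6=-399/170
t_q=27/4 → seg 2, τ=3/4; S=2+-993/340·τ+-324/85·τ²+929/340·τ³=-25717/21760

  seg 0: a=5 b=-1939/340 c=0 d=2417/9180
  seg 1: a=-5 b=239/170 c=2417/1020 d=-1261/1836
  seg 2: a=2 b=-993/340 c=-324/85 d=929/340
  seg 3: a=-2 b=-399/170 c=1491/340 d=-497/680
S(27/4) = -25717/21760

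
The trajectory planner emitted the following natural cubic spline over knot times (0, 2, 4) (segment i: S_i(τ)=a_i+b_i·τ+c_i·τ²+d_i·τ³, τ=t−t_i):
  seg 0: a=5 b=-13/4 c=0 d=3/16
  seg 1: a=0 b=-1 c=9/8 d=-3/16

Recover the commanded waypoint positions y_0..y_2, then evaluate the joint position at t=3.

y_0 = S_0(0) = a_0 = 5
y_1 = S_1(0) = a_1 = 0
y_2 = S_1(2) = 1
t_q=3 is in segment 1 (τ=1); S_1(τ)=-1/16

y_0=5 y_1=0 y_2=1
S(3) = -1/16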